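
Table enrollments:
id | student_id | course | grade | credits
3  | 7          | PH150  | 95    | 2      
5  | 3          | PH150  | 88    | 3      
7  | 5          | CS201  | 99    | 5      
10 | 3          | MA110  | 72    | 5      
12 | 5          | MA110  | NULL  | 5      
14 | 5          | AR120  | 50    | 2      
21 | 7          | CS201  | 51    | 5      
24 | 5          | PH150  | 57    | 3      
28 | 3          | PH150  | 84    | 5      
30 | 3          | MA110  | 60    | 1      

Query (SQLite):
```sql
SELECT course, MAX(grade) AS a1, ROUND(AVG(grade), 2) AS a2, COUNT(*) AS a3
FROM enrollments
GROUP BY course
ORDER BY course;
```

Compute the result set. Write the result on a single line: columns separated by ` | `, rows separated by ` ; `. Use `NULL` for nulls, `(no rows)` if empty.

AR120 | 50 | 50 | 1 ; CS201 | 99 | 75 | 2 ; MA110 | 72 | 66 | 3 ; PH150 | 95 | 81 | 4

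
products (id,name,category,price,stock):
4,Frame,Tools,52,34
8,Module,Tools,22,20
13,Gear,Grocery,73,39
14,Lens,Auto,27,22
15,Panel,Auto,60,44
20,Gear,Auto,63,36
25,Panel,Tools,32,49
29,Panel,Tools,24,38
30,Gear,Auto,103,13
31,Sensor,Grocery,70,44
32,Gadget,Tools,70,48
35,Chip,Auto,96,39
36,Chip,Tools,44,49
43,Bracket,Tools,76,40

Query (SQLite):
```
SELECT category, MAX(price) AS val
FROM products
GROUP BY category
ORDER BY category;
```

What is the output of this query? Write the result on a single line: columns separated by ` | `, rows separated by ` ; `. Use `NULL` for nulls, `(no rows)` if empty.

Auto | 103 ; Grocery | 73 ; Tools | 76

Partition products by category; compute MAX(price) within each group.
  Auto: ids {14, 15, 20, 30, 35} → MAX(price)=103
  Grocery: ids {13, 31} → MAX(price)=73
  Tools: ids {4, 8, 25, 29, 32, 36, 43} → MAX(price)=76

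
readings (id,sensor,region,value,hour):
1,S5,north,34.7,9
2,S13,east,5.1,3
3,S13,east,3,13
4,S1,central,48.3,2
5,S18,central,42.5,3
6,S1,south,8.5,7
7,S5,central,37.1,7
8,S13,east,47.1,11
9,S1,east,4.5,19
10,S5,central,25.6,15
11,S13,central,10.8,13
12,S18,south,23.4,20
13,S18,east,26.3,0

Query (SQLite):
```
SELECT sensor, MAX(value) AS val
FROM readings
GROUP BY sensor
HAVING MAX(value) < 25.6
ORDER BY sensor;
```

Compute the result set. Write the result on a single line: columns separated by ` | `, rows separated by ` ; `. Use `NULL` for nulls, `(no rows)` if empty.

Partition readings by sensor; compute MAX(value) within each group.
HAVING: keep groups where MAX(value) < 25.6.
  S1: ids {4, 6, 9} → MAX(value)=48.3
  S13: ids {2, 3, 8, 11} → MAX(value)=47.1
  S18: ids {5, 12, 13} → MAX(value)=42.5
  S5: ids {1, 7, 10} → MAX(value)=37.1

(no rows)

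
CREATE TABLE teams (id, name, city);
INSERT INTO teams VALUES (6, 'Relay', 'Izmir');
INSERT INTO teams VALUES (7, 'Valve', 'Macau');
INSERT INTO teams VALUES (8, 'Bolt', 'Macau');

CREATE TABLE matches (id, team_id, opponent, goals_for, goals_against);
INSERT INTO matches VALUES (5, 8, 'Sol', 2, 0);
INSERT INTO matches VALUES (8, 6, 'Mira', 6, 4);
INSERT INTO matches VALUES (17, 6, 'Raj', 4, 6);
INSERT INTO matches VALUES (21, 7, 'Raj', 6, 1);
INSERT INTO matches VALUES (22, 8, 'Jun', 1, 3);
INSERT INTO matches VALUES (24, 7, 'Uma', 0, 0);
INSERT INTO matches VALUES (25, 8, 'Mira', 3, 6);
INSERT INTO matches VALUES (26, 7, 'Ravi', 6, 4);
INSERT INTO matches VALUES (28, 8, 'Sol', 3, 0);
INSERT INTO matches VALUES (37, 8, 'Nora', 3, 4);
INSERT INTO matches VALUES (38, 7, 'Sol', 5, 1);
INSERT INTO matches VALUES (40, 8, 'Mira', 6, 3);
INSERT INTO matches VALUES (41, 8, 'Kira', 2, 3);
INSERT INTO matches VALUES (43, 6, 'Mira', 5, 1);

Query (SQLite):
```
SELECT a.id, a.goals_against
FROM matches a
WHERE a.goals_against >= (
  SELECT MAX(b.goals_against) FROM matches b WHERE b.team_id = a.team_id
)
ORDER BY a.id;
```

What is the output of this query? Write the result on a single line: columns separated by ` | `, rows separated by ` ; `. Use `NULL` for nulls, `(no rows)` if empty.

17 | 6 ; 25 | 6 ; 26 | 4

For each matches row a, compute MAX(goals_against) over rows sharing a.team_id.
Keep row a if a.goals_against >= that per-group MAX.
  team_id=6: MAX(goals_against) = 6
  team_id=7: MAX(goals_against) = 4
  team_id=8: MAX(goals_against) = 6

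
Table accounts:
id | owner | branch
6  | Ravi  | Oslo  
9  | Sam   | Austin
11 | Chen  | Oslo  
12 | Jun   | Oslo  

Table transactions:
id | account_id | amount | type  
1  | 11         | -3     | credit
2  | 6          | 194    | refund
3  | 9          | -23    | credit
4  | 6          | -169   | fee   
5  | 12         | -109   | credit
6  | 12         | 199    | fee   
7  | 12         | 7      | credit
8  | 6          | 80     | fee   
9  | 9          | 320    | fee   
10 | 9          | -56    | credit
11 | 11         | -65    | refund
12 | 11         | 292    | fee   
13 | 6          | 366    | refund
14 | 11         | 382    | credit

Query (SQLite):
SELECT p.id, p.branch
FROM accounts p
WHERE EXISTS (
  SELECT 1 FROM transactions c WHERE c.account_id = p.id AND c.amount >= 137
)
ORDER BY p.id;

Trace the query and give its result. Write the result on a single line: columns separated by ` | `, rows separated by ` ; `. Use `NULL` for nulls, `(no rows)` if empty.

For each accounts row, check whether any transactions with matching account_id has amount >= 137.
Keep rows where that is true.

6 | Oslo ; 9 | Austin ; 11 | Oslo ; 12 | Oslo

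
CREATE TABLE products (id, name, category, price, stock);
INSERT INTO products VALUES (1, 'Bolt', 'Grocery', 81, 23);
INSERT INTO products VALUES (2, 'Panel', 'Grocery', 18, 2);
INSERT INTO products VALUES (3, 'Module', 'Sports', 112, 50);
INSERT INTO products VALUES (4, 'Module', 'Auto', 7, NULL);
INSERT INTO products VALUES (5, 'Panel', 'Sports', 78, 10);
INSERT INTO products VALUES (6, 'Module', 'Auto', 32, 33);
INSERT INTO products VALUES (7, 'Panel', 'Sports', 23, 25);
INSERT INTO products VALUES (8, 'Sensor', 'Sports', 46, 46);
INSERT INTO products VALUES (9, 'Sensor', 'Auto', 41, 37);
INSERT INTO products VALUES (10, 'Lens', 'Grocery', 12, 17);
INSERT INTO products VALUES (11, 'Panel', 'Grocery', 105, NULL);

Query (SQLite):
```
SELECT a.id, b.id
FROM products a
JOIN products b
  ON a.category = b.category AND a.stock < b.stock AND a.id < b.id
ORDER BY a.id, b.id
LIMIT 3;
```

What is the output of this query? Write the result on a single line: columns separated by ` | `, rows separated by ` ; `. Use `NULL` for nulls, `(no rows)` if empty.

Pairs (a,b) with same category, a.stock < b.stock, a.id < b.id.
category groups: Auto:{4,6,9} Grocery:{1,2,10,11} Sports:{3,5,7,8}
Ordered by (a.id, b.id); first 3.

2 | 10 ; 5 | 7 ; 5 | 8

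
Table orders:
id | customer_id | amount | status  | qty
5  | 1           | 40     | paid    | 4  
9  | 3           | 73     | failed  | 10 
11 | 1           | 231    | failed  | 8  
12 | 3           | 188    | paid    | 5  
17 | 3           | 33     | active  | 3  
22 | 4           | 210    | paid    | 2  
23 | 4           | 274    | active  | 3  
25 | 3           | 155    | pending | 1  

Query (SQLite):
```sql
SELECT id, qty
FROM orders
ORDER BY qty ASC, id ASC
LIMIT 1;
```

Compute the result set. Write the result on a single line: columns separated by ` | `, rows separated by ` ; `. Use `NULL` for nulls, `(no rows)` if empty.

25 | 1

Sort by qty asc, tiebreak id asc: (1, id=25), (2, id=22), (3, id=17), (3, id=23) …. Take first 1.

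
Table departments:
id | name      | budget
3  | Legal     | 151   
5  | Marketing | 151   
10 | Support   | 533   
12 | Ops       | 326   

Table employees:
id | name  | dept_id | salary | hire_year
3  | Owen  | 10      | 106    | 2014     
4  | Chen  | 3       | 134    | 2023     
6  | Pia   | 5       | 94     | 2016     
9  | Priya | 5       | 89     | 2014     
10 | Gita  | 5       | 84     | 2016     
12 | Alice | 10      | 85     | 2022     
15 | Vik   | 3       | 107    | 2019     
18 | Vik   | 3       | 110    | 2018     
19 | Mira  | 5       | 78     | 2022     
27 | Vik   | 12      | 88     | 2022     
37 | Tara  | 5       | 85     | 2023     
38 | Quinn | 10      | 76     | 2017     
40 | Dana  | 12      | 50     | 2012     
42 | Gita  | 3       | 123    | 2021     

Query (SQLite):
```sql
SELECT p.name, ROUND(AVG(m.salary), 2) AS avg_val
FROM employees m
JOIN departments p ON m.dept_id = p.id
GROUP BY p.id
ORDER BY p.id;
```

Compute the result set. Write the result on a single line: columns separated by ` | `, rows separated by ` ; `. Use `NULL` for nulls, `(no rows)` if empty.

Join each employees row to its departments via dept_id.
Group joined rows by departments.id; compute ROUND(AVG(m.salary), 2) per group.
  3: ids {4, 15, 18, 42} → ROUND(AVG(m.salary), 2)=118.5
  5: ids {6, 9, 10, 19, 37} → ROUND(AVG(m.salary), 2)=86
  10: ids {3, 12, 38} → ROUND(AVG(m.salary), 2)=89
  12: ids {27, 40} → ROUND(AVG(m.salary), 2)=69

Legal | 118.5 ; Marketing | 86 ; Support | 89 ; Ops | 69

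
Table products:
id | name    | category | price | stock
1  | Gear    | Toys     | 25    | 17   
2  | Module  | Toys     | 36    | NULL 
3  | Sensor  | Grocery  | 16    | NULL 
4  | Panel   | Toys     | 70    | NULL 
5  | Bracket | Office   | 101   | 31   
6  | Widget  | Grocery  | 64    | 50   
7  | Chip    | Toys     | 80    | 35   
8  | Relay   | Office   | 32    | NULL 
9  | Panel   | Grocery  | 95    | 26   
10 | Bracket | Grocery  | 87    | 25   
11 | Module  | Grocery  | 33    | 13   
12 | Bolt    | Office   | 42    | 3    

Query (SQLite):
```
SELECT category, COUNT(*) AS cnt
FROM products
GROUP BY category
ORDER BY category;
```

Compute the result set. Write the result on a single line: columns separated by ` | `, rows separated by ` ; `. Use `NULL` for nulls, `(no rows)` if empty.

Partition products by category; compute COUNT(*) within each group.
  Grocery: ids {3, 6, 9, 10, 11} → COUNT(*)=5
  Office: ids {5, 8, 12} → COUNT(*)=3
  Toys: ids {1, 2, 4, 7} → COUNT(*)=4

Grocery | 5 ; Office | 3 ; Toys | 4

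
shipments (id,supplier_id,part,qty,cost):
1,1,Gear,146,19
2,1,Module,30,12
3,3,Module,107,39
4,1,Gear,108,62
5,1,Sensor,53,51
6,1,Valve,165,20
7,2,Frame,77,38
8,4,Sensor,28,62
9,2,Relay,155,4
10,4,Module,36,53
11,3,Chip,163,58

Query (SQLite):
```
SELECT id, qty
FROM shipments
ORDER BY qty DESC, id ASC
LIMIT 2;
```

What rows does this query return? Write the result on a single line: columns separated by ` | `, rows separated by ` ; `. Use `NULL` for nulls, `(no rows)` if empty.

6 | 165 ; 11 | 163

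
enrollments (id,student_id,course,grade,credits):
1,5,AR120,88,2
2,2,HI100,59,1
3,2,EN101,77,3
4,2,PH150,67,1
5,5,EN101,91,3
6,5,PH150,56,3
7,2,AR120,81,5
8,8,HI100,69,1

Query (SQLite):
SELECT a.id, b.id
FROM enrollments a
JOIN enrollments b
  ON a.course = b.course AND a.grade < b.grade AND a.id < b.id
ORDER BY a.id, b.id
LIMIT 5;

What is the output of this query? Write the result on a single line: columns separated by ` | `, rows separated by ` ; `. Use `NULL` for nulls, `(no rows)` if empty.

2 | 8 ; 3 | 5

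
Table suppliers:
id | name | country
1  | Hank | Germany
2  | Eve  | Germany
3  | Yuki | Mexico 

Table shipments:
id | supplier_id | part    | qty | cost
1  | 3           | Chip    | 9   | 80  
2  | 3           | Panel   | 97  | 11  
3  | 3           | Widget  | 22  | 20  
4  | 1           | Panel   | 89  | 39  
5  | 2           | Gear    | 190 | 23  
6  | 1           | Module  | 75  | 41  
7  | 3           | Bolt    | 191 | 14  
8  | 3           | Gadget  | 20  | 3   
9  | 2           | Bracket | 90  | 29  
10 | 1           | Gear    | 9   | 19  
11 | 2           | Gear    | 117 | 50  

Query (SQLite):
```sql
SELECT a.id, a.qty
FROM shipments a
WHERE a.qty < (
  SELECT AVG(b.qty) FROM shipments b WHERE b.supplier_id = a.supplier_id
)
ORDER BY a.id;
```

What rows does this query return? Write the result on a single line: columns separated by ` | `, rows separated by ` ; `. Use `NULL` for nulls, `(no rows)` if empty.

For each shipments row a, compute AVG(qty) over rows sharing a.supplier_id.
Keep row a if a.qty < that per-group AVG.
  supplier_id=1: AVG(qty) = 57.666667
  supplier_id=2: AVG(qty) = 132.333333
  supplier_id=3: AVG(qty) = 67.8

1 | 9 ; 3 | 22 ; 8 | 20 ; 9 | 90 ; 10 | 9 ; 11 | 117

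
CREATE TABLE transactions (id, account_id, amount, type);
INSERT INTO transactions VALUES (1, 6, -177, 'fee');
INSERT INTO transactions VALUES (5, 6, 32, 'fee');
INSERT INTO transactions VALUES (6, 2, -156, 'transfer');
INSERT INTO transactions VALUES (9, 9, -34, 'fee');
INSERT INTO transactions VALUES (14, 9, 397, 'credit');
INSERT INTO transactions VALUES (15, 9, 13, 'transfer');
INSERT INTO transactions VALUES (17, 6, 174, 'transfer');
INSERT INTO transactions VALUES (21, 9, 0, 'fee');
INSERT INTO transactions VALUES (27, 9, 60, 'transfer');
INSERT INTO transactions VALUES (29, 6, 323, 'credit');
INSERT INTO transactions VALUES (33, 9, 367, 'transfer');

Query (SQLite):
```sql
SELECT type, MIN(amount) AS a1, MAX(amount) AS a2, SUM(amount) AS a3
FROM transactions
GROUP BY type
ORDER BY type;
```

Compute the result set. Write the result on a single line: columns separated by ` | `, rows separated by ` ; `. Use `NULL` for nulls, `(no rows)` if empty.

Group transactions by type.
Per group compute: MIN(amount), MAX(amount), SUM(amount).
  credit: ids {14, 29} → MIN(amount)=323, MAX(amount)=397, SUM(amount)=720
  fee: ids {1, 5, 9, 21} → MIN(amount)=-177, MAX(amount)=32, SUM(amount)=-179
  transfer: ids {6, 15, 17, 27, 33} → MIN(amount)=-156, MAX(amount)=367, SUM(amount)=458

credit | 323 | 397 | 720 ; fee | -177 | 32 | -179 ; transfer | -156 | 367 | 458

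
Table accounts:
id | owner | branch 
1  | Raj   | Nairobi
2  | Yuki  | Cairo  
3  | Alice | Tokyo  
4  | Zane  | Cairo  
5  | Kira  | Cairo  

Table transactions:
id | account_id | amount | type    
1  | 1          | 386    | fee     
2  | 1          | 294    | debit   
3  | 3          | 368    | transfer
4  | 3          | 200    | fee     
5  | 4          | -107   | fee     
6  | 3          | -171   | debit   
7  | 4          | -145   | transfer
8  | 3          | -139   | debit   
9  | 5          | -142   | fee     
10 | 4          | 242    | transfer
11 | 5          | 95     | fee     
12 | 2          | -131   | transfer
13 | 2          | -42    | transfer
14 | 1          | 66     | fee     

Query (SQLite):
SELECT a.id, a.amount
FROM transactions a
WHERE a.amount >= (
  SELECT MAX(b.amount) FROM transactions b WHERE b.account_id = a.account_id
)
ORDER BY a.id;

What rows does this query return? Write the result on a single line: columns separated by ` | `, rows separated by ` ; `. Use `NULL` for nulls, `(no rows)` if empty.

1 | 386 ; 3 | 368 ; 10 | 242 ; 11 | 95 ; 13 | -42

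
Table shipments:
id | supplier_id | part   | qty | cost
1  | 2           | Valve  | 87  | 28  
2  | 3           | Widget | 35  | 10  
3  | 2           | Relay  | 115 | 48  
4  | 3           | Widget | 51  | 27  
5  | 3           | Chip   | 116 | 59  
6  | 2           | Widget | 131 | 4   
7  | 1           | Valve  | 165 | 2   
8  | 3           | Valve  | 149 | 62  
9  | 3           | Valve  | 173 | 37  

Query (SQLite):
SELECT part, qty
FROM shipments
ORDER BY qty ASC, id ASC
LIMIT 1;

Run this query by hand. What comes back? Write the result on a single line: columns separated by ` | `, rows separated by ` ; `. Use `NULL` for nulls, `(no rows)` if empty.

Widget | 35

Sort by qty asc, tiebreak id asc: (35, id=2), (51, id=4), (87, id=1), (115, id=3) …. Take first 1.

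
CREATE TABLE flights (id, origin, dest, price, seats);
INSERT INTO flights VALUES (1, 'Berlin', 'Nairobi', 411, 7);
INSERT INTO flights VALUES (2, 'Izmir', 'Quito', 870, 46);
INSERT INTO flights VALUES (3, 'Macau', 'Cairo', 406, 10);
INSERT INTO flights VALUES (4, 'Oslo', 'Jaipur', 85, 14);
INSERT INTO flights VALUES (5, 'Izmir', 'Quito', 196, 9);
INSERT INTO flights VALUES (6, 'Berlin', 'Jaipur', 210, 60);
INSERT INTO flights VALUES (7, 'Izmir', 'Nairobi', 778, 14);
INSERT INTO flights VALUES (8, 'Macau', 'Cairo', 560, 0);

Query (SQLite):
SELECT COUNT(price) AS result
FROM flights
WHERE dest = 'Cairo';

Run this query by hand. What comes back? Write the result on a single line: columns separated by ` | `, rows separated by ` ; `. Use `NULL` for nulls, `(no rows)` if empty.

2

Rows where dest='Cairo' → price values: [406, 560].
COUNT(price) counts non-NULL values → 2.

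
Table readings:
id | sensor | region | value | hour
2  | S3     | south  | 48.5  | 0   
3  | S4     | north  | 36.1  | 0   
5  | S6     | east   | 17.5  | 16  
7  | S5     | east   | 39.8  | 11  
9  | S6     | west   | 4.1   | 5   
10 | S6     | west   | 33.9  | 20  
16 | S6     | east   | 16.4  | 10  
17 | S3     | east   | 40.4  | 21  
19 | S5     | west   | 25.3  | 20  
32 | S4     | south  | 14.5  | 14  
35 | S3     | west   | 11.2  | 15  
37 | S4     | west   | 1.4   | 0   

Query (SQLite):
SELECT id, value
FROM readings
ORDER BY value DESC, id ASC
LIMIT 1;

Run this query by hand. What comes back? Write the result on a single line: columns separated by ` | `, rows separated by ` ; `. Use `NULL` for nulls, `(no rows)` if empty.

Sort by value desc, tiebreak id asc: (48.5, id=2), (40.4, id=17), (39.8, id=7), (36.1, id=3) …. Take first 1.

2 | 48.5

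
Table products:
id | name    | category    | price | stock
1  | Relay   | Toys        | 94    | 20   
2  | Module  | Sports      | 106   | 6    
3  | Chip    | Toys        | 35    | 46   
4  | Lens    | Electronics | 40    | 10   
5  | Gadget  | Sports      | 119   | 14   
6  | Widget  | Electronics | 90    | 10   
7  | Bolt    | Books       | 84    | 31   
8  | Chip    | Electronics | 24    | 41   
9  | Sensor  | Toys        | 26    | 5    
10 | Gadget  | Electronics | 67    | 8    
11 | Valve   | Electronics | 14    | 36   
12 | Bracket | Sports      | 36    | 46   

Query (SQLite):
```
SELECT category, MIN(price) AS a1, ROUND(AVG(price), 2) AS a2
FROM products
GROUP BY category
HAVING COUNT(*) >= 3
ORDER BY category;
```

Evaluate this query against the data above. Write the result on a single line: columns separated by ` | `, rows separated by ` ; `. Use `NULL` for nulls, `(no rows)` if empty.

Electronics | 14 | 47 ; Sports | 36 | 87 ; Toys | 26 | 51.67

Group products by category.
Per group compute: MIN(price), ROUND(AVG(price), 2).
HAVING: drop groups with fewer than 3 rows.
  Books: ids {7} → MIN(price)=84, ROUND(AVG(price), 2)=84
  Electronics: ids {4, 6, 8, 10, 11} → MIN(price)=14, ROUND(AVG(price), 2)=47
  Sports: ids {2, 5, 12} → MIN(price)=36, ROUND(AVG(price), 2)=87
  Toys: ids {1, 3, 9} → MIN(price)=26, ROUND(AVG(price), 2)=51.67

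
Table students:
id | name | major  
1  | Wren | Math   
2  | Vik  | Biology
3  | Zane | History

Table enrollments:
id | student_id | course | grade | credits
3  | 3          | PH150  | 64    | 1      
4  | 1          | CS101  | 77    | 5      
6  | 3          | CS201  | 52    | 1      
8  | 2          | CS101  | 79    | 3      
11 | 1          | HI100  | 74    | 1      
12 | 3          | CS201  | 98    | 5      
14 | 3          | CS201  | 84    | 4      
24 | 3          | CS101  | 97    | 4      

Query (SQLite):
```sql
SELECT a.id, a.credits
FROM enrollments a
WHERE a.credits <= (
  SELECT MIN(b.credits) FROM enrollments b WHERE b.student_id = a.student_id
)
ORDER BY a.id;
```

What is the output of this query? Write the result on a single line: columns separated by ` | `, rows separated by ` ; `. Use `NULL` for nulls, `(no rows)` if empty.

For each enrollments row a, compute MIN(credits) over rows sharing a.student_id.
Keep row a if a.credits <= that per-group MIN.
  student_id=1: MIN(credits) = 1
  student_id=2: MIN(credits) = 3
  student_id=3: MIN(credits) = 1

3 | 1 ; 6 | 1 ; 8 | 3 ; 11 | 1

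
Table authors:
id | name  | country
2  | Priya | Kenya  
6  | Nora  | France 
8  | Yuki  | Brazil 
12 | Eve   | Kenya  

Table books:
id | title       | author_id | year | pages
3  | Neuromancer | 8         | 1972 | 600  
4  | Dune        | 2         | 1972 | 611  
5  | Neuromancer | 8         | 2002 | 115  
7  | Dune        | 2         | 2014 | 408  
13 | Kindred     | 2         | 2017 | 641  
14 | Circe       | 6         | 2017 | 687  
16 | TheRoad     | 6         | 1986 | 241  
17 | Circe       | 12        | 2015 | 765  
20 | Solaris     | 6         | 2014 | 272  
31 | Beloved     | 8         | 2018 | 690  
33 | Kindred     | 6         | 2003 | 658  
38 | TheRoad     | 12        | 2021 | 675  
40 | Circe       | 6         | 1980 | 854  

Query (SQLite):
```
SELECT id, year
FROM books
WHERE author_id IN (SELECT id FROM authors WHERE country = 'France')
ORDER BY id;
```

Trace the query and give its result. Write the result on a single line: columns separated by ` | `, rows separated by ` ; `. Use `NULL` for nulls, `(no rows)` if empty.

14 | 2017 ; 16 | 1986 ; 20 | 2014 ; 33 | 2003 ; 40 | 1980

Inner query: authors.id where country = 'France'.
Outer: keep books rows whose author_id is in that set.
Inner query → {6}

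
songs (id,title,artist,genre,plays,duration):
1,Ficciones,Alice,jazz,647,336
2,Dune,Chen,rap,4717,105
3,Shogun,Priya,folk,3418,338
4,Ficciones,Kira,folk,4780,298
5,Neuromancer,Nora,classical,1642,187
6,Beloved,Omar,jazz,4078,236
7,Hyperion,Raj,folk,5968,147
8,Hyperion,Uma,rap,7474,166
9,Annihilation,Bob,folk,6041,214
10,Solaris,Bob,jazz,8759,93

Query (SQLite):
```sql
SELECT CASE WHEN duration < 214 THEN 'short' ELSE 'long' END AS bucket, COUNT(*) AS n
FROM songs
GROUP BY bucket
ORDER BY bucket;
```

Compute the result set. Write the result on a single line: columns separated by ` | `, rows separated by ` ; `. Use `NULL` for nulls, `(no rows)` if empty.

Bucket rows by duration < 214 → 'short' else 'long'; count each bucket.

long | 5 ; short | 5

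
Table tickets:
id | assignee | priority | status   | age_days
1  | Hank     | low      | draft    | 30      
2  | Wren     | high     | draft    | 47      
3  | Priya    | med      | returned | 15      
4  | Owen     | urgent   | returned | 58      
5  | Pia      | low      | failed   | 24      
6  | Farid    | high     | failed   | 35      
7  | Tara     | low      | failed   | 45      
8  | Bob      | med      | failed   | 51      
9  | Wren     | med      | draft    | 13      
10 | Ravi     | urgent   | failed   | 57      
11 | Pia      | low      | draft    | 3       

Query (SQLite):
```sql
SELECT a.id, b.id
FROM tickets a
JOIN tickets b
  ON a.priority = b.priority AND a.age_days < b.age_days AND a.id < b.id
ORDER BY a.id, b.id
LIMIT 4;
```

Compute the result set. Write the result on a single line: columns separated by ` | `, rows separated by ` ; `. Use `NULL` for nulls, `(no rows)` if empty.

1 | 7 ; 3 | 8 ; 5 | 7

Pairs (a,b) with same priority, a.age_days < b.age_days, a.id < b.id.
priority groups: high:{2,6} low:{1,5,7,11} med:{3,8,9} urgent:{4,10}
Ordered by (a.id, b.id); first 4.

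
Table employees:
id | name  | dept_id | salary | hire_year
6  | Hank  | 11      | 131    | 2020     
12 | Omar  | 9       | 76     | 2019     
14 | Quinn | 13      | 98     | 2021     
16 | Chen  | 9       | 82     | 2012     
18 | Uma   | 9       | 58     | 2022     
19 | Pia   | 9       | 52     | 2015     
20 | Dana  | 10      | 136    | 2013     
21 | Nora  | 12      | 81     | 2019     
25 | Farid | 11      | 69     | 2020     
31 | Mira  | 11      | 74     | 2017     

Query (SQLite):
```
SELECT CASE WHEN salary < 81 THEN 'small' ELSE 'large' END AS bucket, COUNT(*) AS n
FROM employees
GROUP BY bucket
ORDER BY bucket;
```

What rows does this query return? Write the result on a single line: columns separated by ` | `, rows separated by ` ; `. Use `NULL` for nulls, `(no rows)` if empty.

large | 5 ; small | 5

Bucket rows by salary < 81 → 'small' else 'large'; count each bucket.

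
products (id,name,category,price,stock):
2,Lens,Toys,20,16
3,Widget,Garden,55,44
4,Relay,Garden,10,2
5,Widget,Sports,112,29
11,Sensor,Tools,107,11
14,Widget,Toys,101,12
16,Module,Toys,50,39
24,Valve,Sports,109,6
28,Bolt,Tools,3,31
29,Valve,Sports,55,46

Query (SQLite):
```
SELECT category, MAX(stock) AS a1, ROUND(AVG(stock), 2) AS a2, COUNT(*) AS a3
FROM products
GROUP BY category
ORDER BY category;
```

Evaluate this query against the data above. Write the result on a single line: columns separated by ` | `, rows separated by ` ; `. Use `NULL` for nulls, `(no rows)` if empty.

Group products by category.
Per group compute: MAX(stock), ROUND(AVG(stock), 2), COUNT(*).
  Garden: ids {3, 4} → MAX(stock)=44, ROUND(AVG(stock), 2)=23, COUNT(*)=2
  Sports: ids {5, 24, 29} → MAX(stock)=46, ROUND(AVG(stock), 2)=27, COUNT(*)=3
  Tools: ids {11, 28} → MAX(stock)=31, ROUND(AVG(stock), 2)=21, COUNT(*)=2
  Toys: ids {2, 14, 16} → MAX(stock)=39, ROUND(AVG(stock), 2)=22.33, COUNT(*)=3

Garden | 44 | 23 | 2 ; Sports | 46 | 27 | 3 ; Tools | 31 | 21 | 2 ; Toys | 39 | 22.33 | 3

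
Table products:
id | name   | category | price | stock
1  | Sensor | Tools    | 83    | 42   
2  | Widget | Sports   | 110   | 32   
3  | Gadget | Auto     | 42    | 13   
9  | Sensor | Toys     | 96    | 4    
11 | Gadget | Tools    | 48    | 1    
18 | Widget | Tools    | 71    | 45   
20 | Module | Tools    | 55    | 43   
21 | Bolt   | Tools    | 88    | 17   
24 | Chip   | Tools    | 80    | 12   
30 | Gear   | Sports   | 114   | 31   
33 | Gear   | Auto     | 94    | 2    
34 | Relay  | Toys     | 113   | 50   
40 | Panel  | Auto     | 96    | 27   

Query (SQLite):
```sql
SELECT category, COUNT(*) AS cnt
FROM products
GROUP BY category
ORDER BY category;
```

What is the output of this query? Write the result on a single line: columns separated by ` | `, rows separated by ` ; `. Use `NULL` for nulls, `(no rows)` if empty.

Partition products by category; compute COUNT(*) within each group.
  Auto: ids {3, 33, 40} → COUNT(*)=3
  Sports: ids {2, 30} → COUNT(*)=2
  Tools: ids {1, 11, 18, 20, 21, 24} → COUNT(*)=6
  Toys: ids {9, 34} → COUNT(*)=2

Auto | 3 ; Sports | 2 ; Tools | 6 ; Toys | 2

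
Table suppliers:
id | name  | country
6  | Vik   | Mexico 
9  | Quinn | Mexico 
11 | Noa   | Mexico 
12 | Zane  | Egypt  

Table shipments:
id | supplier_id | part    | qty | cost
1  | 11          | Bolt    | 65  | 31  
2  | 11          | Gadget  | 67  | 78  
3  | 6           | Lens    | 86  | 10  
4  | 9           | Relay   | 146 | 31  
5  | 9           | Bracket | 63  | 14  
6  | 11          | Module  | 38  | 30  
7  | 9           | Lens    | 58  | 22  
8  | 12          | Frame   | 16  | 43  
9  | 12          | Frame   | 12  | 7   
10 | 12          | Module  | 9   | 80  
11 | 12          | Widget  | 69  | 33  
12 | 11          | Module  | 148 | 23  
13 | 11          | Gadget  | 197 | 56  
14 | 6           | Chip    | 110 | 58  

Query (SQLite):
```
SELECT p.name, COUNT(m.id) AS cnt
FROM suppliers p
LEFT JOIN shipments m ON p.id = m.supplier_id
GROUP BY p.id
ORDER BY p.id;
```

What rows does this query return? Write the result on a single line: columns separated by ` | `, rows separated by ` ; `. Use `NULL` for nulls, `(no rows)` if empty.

LEFT JOIN keeps every suppliers row; unmatched ones get NULL for shipments columns.
Group by suppliers.id and compute COUNT(m.id). COUNT(col) of an all-NULL group is 0.
  6: ids {3, 14} → COUNT(m.id)=2
  9: ids {4, 5, 7} → COUNT(m.id)=3
  11: ids {1, 2, 6, 12, 13} → COUNT(m.id)=5
  12: ids {8, 9, 10, 11} → COUNT(m.id)=4

Vik | 2 ; Quinn | 3 ; Noa | 5 ; Zane | 4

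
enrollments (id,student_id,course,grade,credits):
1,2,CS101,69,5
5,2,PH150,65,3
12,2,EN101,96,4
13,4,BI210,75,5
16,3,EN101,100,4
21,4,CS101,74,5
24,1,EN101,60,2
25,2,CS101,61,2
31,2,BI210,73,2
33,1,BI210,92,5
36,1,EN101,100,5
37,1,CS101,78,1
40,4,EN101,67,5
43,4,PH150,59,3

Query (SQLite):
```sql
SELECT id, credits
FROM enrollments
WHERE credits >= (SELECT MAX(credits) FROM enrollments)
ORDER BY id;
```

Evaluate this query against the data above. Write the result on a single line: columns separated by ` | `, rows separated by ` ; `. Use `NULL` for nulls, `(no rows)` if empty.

Scalar subquery: MAX(credits) over all enrollments rows = 5.
Keep rows where credits >= that value.

1 | 5 ; 13 | 5 ; 21 | 5 ; 33 | 5 ; 36 | 5 ; 40 | 5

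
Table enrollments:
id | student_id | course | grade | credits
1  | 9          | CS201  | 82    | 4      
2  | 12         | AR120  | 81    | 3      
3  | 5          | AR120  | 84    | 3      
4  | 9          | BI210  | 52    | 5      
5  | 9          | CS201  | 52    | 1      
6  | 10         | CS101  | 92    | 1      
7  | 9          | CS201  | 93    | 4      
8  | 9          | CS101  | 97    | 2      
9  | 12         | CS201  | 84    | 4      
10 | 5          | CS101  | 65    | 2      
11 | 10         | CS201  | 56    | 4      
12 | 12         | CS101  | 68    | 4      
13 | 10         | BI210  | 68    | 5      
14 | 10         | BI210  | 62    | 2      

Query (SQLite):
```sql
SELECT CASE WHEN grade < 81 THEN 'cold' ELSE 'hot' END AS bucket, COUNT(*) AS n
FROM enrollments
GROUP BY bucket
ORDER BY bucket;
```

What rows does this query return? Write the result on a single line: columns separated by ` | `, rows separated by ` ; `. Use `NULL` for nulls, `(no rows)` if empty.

cold | 7 ; hot | 7

Bucket rows by grade < 81 → 'cold' else 'hot'; count each bucket.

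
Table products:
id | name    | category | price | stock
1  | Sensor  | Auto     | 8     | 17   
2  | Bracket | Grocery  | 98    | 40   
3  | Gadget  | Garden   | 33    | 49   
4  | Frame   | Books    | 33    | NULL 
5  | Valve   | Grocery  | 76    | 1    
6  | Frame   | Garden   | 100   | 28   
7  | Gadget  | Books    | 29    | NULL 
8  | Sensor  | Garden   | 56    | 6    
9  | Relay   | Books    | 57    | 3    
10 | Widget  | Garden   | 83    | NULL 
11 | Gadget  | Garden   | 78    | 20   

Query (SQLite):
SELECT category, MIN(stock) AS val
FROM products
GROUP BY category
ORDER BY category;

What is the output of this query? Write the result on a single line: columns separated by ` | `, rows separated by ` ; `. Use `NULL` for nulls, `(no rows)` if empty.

Auto | 17 ; Books | 3 ; Garden | 6 ; Grocery | 1

Partition products by category; compute MIN(stock) within each group.
  Auto: ids {1} → MIN(stock)=17
  Books: ids {4, 7, 9} → MIN(stock)=3
  Garden: ids {3, 6, 8, 10, 11} → MIN(stock)=6
  Grocery: ids {2, 5} → MIN(stock)=1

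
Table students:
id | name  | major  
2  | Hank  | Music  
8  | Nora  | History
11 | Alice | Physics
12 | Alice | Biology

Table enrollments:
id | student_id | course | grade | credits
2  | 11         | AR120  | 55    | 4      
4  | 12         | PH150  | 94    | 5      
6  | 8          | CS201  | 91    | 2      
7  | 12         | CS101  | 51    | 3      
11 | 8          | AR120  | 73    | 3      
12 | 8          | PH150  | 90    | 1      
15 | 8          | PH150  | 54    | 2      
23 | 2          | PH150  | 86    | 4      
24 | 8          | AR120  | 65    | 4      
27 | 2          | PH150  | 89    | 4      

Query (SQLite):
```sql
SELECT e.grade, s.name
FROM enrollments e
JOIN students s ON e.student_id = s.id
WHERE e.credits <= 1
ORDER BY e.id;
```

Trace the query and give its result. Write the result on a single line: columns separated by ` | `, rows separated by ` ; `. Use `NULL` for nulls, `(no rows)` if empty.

90 | Nora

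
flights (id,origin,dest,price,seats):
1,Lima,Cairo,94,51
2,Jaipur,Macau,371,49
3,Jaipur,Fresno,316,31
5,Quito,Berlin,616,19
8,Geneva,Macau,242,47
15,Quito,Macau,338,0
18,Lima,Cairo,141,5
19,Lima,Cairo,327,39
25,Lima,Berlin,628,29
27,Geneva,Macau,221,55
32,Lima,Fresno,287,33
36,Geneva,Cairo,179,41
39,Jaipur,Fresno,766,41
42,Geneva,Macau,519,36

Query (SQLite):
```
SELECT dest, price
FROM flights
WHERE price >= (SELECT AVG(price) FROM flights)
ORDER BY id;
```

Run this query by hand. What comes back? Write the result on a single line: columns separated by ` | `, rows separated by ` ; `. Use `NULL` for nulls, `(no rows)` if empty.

Macau | 371 ; Berlin | 616 ; Berlin | 628 ; Fresno | 766 ; Macau | 519

Scalar subquery: AVG(price) over all flights rows = 360.357143 (≈; comparison uses full precision).
Keep rows where price >= that value.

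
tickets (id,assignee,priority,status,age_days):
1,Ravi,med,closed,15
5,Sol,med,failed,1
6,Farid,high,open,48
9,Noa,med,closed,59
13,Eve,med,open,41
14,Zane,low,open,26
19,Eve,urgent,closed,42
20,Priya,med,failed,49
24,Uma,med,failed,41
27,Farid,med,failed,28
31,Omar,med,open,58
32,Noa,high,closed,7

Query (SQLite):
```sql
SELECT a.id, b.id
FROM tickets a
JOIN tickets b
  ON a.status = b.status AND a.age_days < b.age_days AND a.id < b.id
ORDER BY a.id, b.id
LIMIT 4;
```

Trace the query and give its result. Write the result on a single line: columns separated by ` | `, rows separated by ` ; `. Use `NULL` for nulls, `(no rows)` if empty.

1 | 9 ; 1 | 19 ; 5 | 20 ; 5 | 24

Pairs (a,b) with same status, a.age_days < b.age_days, a.id < b.id.
status groups: closed:{1,9,19,32} failed:{5,20,24,27} open:{6,13,14,31}
Ordered by (a.id, b.id); first 4.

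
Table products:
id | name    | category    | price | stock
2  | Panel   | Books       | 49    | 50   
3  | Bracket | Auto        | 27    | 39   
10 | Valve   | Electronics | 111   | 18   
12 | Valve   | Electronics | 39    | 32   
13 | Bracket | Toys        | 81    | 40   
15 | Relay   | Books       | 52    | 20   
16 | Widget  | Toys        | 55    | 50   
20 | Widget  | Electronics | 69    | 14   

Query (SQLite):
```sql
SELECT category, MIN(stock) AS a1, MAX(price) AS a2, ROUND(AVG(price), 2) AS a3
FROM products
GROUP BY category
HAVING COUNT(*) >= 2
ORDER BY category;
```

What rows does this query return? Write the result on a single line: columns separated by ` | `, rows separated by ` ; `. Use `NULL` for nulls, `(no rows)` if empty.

Books | 20 | 52 | 50.5 ; Electronics | 14 | 111 | 73 ; Toys | 40 | 81 | 68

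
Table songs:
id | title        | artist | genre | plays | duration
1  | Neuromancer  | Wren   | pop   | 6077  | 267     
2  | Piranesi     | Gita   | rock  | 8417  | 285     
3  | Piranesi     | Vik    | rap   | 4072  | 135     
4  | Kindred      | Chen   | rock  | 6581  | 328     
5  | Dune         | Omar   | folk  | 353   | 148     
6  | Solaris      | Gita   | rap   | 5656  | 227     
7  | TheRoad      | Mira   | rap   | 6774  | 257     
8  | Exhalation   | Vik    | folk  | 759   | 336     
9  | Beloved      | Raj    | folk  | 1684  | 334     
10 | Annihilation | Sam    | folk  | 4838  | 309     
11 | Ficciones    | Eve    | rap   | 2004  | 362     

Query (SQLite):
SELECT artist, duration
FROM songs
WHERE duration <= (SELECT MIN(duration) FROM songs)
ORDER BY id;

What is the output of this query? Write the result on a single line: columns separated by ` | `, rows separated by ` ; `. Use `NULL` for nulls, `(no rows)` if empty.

Vik | 135

Scalar subquery: MIN(duration) over all songs rows = 135.
Keep rows where duration <= that value.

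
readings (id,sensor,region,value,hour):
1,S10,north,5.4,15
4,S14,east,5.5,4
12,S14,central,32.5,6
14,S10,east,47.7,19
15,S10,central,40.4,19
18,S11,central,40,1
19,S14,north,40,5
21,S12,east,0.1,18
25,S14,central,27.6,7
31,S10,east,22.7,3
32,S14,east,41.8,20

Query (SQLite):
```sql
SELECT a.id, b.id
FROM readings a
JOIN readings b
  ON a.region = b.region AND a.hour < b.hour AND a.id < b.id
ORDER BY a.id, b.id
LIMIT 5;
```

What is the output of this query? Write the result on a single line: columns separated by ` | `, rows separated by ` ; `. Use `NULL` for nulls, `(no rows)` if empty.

Pairs (a,b) with same region, a.hour < b.hour, a.id < b.id.
region groups: central:{12,15,18,25} east:{4,14,21,31,32} north:{1,19}
Ordered by (a.id, b.id); first 5.

4 | 14 ; 4 | 21 ; 4 | 32 ; 12 | 15 ; 12 | 25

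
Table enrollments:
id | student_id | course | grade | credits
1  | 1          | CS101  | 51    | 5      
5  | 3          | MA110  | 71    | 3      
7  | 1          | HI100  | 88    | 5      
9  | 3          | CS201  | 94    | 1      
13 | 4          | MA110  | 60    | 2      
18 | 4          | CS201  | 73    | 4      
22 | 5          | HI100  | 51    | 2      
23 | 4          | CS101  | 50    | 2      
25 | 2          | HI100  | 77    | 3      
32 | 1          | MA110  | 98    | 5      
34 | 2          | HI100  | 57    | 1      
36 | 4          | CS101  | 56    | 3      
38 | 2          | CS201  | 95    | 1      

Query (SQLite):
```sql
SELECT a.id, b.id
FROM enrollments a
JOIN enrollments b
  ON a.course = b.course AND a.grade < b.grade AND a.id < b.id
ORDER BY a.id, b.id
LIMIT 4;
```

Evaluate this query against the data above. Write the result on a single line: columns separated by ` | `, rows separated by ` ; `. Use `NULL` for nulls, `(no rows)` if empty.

Pairs (a,b) with same course, a.grade < b.grade, a.id < b.id.
course groups: CS101:{1,23,36} CS201:{9,18,38} HI100:{7,22,25,34} MA110:{5,13,32}
Ordered by (a.id, b.id); first 4.

1 | 36 ; 5 | 32 ; 9 | 38 ; 13 | 32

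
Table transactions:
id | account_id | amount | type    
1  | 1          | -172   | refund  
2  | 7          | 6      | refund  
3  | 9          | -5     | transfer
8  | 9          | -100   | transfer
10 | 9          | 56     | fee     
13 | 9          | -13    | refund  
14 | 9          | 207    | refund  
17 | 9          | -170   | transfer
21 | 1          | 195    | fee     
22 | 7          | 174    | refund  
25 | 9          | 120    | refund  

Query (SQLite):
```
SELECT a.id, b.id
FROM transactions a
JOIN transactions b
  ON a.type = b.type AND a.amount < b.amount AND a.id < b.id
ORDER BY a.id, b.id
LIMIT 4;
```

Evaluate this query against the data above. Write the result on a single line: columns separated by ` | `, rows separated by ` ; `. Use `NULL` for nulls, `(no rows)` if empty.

Pairs (a,b) with same type, a.amount < b.amount, a.id < b.id.
type groups: fee:{10,21} refund:{1,2,13,14,22,25} transfer:{3,8,17}
Ordered by (a.id, b.id); first 4.

1 | 2 ; 1 | 13 ; 1 | 14 ; 1 | 22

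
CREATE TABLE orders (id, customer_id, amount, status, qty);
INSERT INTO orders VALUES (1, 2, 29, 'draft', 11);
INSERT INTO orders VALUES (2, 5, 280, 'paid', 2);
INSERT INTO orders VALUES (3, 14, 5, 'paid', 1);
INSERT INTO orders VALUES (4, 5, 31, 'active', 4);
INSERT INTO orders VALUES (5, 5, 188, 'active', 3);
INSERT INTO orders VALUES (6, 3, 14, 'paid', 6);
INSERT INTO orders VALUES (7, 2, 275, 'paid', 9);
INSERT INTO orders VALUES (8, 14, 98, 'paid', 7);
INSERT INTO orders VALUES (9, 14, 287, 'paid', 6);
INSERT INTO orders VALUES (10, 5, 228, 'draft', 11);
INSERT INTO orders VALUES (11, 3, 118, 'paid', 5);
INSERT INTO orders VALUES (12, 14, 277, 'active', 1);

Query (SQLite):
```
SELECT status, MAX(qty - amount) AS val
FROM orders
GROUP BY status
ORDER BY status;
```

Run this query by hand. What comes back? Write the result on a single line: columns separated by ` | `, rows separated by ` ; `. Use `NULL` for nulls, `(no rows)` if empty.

active | -27 ; draft | -18 ; paid | -4

For each row compute qty - amount.
Group by status; take MAX of the expression per group.
  active: ids {4, 5, 12} → MAX(qty - amount)=-27
  draft: ids {1, 10} → MAX(qty - amount)=-18
  paid: ids {2, 3, 6, 7, 8, 9, 11} → MAX(qty - amount)=-4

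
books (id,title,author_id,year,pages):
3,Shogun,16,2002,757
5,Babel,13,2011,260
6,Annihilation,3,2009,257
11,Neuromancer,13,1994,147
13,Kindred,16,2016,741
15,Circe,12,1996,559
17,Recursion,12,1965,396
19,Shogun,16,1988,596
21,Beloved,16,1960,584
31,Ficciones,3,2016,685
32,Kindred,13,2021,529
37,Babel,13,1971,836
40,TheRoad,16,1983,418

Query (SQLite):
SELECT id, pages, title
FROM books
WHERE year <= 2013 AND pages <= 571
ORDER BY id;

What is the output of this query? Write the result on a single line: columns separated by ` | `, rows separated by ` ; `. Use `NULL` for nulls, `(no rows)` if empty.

5 | 260 | Babel ; 6 | 257 | Annihilation ; 11 | 147 | Neuromancer ; 15 | 559 | Circe ; 17 | 396 | Recursion ; 40 | 418 | TheRoad

year <= 2013: ids {3, 5, 6, 11, 15, 17, 19, 21, 37, 40}
pages <= 571: ids {5, 6, 11, 15, 17, 32, 40}
Combine with AND.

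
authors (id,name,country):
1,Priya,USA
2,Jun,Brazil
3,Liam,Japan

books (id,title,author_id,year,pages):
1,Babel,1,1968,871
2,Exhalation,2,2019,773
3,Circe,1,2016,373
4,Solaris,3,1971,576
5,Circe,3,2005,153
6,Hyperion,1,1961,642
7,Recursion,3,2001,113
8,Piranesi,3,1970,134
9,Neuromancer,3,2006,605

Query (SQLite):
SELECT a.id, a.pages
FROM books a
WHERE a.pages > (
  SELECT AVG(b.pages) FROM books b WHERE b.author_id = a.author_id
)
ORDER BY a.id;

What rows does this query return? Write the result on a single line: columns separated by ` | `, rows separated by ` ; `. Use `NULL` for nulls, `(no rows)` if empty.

For each books row a, compute AVG(pages) over rows sharing a.author_id.
Keep row a if a.pages > that per-group AVG.
  author_id=1: AVG(pages) = 628.666667
  author_id=2: AVG(pages) = 773.0
  author_id=3: AVG(pages) = 316.2

1 | 871 ; 4 | 576 ; 6 | 642 ; 9 | 605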